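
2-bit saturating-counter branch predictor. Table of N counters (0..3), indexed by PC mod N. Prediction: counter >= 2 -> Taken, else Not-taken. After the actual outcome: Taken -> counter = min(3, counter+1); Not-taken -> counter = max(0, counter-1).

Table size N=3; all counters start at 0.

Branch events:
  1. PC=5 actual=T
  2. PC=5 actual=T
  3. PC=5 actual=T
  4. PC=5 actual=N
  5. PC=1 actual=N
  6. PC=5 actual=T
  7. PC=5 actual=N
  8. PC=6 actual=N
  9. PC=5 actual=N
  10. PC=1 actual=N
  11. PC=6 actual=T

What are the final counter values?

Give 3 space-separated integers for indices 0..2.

Ev 1: PC=5 idx=2 pred=N actual=T -> ctr[2]=1
Ev 2: PC=5 idx=2 pred=N actual=T -> ctr[2]=2
Ev 3: PC=5 idx=2 pred=T actual=T -> ctr[2]=3
Ev 4: PC=5 idx=2 pred=T actual=N -> ctr[2]=2
Ev 5: PC=1 idx=1 pred=N actual=N -> ctr[1]=0
Ev 6: PC=5 idx=2 pred=T actual=T -> ctr[2]=3
Ev 7: PC=5 idx=2 pred=T actual=N -> ctr[2]=2
Ev 8: PC=6 idx=0 pred=N actual=N -> ctr[0]=0
Ev 9: PC=5 idx=2 pred=T actual=N -> ctr[2]=1
Ev 10: PC=1 idx=1 pred=N actual=N -> ctr[1]=0
Ev 11: PC=6 idx=0 pred=N actual=T -> ctr[0]=1

Answer: 1 0 1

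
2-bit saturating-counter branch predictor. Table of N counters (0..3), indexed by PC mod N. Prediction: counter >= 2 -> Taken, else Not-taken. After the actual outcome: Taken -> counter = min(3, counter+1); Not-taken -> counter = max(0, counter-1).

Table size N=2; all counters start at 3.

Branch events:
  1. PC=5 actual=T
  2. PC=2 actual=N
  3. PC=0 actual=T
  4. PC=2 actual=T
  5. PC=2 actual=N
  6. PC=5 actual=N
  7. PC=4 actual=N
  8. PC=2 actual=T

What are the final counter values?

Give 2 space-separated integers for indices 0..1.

Answer: 2 2

Derivation:
Ev 1: PC=5 idx=1 pred=T actual=T -> ctr[1]=3
Ev 2: PC=2 idx=0 pred=T actual=N -> ctr[0]=2
Ev 3: PC=0 idx=0 pred=T actual=T -> ctr[0]=3
Ev 4: PC=2 idx=0 pred=T actual=T -> ctr[0]=3
Ev 5: PC=2 idx=0 pred=T actual=N -> ctr[0]=2
Ev 6: PC=5 idx=1 pred=T actual=N -> ctr[1]=2
Ev 7: PC=4 idx=0 pred=T actual=N -> ctr[0]=1
Ev 8: PC=2 idx=0 pred=N actual=T -> ctr[0]=2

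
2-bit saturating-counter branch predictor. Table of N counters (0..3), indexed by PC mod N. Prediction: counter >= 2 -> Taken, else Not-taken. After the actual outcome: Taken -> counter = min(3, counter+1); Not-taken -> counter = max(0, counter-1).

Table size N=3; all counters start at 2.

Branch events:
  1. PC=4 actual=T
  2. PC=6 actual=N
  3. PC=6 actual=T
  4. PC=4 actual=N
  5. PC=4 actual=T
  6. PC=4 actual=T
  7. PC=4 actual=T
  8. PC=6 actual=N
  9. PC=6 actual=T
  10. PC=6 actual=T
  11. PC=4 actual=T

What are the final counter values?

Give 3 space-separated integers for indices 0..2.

Ev 1: PC=4 idx=1 pred=T actual=T -> ctr[1]=3
Ev 2: PC=6 idx=0 pred=T actual=N -> ctr[0]=1
Ev 3: PC=6 idx=0 pred=N actual=T -> ctr[0]=2
Ev 4: PC=4 idx=1 pred=T actual=N -> ctr[1]=2
Ev 5: PC=4 idx=1 pred=T actual=T -> ctr[1]=3
Ev 6: PC=4 idx=1 pred=T actual=T -> ctr[1]=3
Ev 7: PC=4 idx=1 pred=T actual=T -> ctr[1]=3
Ev 8: PC=6 idx=0 pred=T actual=N -> ctr[0]=1
Ev 9: PC=6 idx=0 pred=N actual=T -> ctr[0]=2
Ev 10: PC=6 idx=0 pred=T actual=T -> ctr[0]=3
Ev 11: PC=4 idx=1 pred=T actual=T -> ctr[1]=3

Answer: 3 3 2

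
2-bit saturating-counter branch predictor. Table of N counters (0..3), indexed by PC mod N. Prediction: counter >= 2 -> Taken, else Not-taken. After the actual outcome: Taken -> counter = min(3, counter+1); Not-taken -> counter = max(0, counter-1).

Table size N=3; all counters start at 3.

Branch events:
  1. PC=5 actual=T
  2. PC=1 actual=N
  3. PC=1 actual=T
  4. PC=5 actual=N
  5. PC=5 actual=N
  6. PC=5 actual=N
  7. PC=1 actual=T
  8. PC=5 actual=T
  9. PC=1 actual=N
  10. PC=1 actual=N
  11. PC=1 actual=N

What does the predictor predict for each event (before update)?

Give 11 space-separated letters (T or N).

Ev 1: PC=5 idx=2 pred=T actual=T -> ctr[2]=3
Ev 2: PC=1 idx=1 pred=T actual=N -> ctr[1]=2
Ev 3: PC=1 idx=1 pred=T actual=T -> ctr[1]=3
Ev 4: PC=5 idx=2 pred=T actual=N -> ctr[2]=2
Ev 5: PC=5 idx=2 pred=T actual=N -> ctr[2]=1
Ev 6: PC=5 idx=2 pred=N actual=N -> ctr[2]=0
Ev 7: PC=1 idx=1 pred=T actual=T -> ctr[1]=3
Ev 8: PC=5 idx=2 pred=N actual=T -> ctr[2]=1
Ev 9: PC=1 idx=1 pred=T actual=N -> ctr[1]=2
Ev 10: PC=1 idx=1 pred=T actual=N -> ctr[1]=1
Ev 11: PC=1 idx=1 pred=N actual=N -> ctr[1]=0

Answer: T T T T T N T N T T N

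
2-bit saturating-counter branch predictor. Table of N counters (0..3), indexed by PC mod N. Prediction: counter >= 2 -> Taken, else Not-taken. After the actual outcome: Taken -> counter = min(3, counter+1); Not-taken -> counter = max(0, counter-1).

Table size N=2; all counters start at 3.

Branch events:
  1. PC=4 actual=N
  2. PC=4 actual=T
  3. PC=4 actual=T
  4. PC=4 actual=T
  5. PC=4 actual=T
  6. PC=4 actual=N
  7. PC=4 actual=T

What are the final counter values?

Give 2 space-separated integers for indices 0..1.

Answer: 3 3

Derivation:
Ev 1: PC=4 idx=0 pred=T actual=N -> ctr[0]=2
Ev 2: PC=4 idx=0 pred=T actual=T -> ctr[0]=3
Ev 3: PC=4 idx=0 pred=T actual=T -> ctr[0]=3
Ev 4: PC=4 idx=0 pred=T actual=T -> ctr[0]=3
Ev 5: PC=4 idx=0 pred=T actual=T -> ctr[0]=3
Ev 6: PC=4 idx=0 pred=T actual=N -> ctr[0]=2
Ev 7: PC=4 idx=0 pred=T actual=T -> ctr[0]=3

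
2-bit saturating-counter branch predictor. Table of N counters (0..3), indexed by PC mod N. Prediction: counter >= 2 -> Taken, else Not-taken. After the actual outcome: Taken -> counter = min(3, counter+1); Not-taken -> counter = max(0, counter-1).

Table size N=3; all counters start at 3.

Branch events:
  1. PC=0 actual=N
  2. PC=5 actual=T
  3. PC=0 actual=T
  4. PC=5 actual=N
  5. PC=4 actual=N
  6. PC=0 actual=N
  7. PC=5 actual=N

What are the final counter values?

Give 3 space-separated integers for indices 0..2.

Ev 1: PC=0 idx=0 pred=T actual=N -> ctr[0]=2
Ev 2: PC=5 idx=2 pred=T actual=T -> ctr[2]=3
Ev 3: PC=0 idx=0 pred=T actual=T -> ctr[0]=3
Ev 4: PC=5 idx=2 pred=T actual=N -> ctr[2]=2
Ev 5: PC=4 idx=1 pred=T actual=N -> ctr[1]=2
Ev 6: PC=0 idx=0 pred=T actual=N -> ctr[0]=2
Ev 7: PC=5 idx=2 pred=T actual=N -> ctr[2]=1

Answer: 2 2 1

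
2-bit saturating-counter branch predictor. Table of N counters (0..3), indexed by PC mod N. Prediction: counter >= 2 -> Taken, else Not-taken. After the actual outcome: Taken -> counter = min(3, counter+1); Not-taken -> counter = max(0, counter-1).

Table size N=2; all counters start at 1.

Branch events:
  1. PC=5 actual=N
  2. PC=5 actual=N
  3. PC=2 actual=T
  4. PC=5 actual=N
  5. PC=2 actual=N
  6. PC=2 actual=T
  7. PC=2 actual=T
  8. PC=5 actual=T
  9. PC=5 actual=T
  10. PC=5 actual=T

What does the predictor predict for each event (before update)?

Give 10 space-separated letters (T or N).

Ev 1: PC=5 idx=1 pred=N actual=N -> ctr[1]=0
Ev 2: PC=5 idx=1 pred=N actual=N -> ctr[1]=0
Ev 3: PC=2 idx=0 pred=N actual=T -> ctr[0]=2
Ev 4: PC=5 idx=1 pred=N actual=N -> ctr[1]=0
Ev 5: PC=2 idx=0 pred=T actual=N -> ctr[0]=1
Ev 6: PC=2 idx=0 pred=N actual=T -> ctr[0]=2
Ev 7: PC=2 idx=0 pred=T actual=T -> ctr[0]=3
Ev 8: PC=5 idx=1 pred=N actual=T -> ctr[1]=1
Ev 9: PC=5 idx=1 pred=N actual=T -> ctr[1]=2
Ev 10: PC=5 idx=1 pred=T actual=T -> ctr[1]=3

Answer: N N N N T N T N N T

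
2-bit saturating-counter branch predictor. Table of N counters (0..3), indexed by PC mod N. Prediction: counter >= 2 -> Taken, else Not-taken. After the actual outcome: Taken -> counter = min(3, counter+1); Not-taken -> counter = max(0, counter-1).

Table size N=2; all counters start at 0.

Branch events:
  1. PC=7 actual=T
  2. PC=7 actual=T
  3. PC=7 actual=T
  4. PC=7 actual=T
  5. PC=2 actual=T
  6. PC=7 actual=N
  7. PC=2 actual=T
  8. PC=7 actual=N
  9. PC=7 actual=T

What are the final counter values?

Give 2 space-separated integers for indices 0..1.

Ev 1: PC=7 idx=1 pred=N actual=T -> ctr[1]=1
Ev 2: PC=7 idx=1 pred=N actual=T -> ctr[1]=2
Ev 3: PC=7 idx=1 pred=T actual=T -> ctr[1]=3
Ev 4: PC=7 idx=1 pred=T actual=T -> ctr[1]=3
Ev 5: PC=2 idx=0 pred=N actual=T -> ctr[0]=1
Ev 6: PC=7 idx=1 pred=T actual=N -> ctr[1]=2
Ev 7: PC=2 idx=0 pred=N actual=T -> ctr[0]=2
Ev 8: PC=7 idx=1 pred=T actual=N -> ctr[1]=1
Ev 9: PC=7 idx=1 pred=N actual=T -> ctr[1]=2

Answer: 2 2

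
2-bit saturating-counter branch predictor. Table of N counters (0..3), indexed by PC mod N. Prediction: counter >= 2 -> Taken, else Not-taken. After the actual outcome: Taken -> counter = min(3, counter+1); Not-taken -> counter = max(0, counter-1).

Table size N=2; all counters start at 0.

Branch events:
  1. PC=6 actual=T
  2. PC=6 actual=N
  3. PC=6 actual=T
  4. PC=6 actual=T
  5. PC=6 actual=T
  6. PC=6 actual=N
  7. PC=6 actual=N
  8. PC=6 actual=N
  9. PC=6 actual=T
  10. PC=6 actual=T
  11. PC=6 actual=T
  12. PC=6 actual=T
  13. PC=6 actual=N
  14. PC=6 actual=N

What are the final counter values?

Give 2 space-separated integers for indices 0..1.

Ev 1: PC=6 idx=0 pred=N actual=T -> ctr[0]=1
Ev 2: PC=6 idx=0 pred=N actual=N -> ctr[0]=0
Ev 3: PC=6 idx=0 pred=N actual=T -> ctr[0]=1
Ev 4: PC=6 idx=0 pred=N actual=T -> ctr[0]=2
Ev 5: PC=6 idx=0 pred=T actual=T -> ctr[0]=3
Ev 6: PC=6 idx=0 pred=T actual=N -> ctr[0]=2
Ev 7: PC=6 idx=0 pred=T actual=N -> ctr[0]=1
Ev 8: PC=6 idx=0 pred=N actual=N -> ctr[0]=0
Ev 9: PC=6 idx=0 pred=N actual=T -> ctr[0]=1
Ev 10: PC=6 idx=0 pred=N actual=T -> ctr[0]=2
Ev 11: PC=6 idx=0 pred=T actual=T -> ctr[0]=3
Ev 12: PC=6 idx=0 pred=T actual=T -> ctr[0]=3
Ev 13: PC=6 idx=0 pred=T actual=N -> ctr[0]=2
Ev 14: PC=6 idx=0 pred=T actual=N -> ctr[0]=1

Answer: 1 0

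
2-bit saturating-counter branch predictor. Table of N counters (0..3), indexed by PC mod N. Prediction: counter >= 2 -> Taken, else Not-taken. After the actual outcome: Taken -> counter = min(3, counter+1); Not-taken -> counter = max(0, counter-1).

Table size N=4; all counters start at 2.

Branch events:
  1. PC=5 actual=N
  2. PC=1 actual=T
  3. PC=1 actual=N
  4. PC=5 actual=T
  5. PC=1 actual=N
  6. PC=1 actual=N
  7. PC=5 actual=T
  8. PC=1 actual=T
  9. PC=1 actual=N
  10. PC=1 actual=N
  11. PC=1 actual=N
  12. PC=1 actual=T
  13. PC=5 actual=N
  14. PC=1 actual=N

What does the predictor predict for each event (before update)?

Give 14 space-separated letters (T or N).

Answer: T N T N T N N N T N N N N N

Derivation:
Ev 1: PC=5 idx=1 pred=T actual=N -> ctr[1]=1
Ev 2: PC=1 idx=1 pred=N actual=T -> ctr[1]=2
Ev 3: PC=1 idx=1 pred=T actual=N -> ctr[1]=1
Ev 4: PC=5 idx=1 pred=N actual=T -> ctr[1]=2
Ev 5: PC=1 idx=1 pred=T actual=N -> ctr[1]=1
Ev 6: PC=1 idx=1 pred=N actual=N -> ctr[1]=0
Ev 7: PC=5 idx=1 pred=N actual=T -> ctr[1]=1
Ev 8: PC=1 idx=1 pred=N actual=T -> ctr[1]=2
Ev 9: PC=1 idx=1 pred=T actual=N -> ctr[1]=1
Ev 10: PC=1 idx=1 pred=N actual=N -> ctr[1]=0
Ev 11: PC=1 idx=1 pred=N actual=N -> ctr[1]=0
Ev 12: PC=1 idx=1 pred=N actual=T -> ctr[1]=1
Ev 13: PC=5 idx=1 pred=N actual=N -> ctr[1]=0
Ev 14: PC=1 idx=1 pred=N actual=N -> ctr[1]=0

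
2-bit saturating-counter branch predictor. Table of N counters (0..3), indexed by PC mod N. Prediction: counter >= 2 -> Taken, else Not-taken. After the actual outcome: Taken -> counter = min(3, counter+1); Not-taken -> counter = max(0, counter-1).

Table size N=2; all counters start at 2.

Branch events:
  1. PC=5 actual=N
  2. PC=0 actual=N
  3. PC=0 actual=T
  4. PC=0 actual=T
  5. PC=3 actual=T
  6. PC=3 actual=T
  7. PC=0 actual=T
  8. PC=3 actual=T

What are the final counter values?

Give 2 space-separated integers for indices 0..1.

Ev 1: PC=5 idx=1 pred=T actual=N -> ctr[1]=1
Ev 2: PC=0 idx=0 pred=T actual=N -> ctr[0]=1
Ev 3: PC=0 idx=0 pred=N actual=T -> ctr[0]=2
Ev 4: PC=0 idx=0 pred=T actual=T -> ctr[0]=3
Ev 5: PC=3 idx=1 pred=N actual=T -> ctr[1]=2
Ev 6: PC=3 idx=1 pred=T actual=T -> ctr[1]=3
Ev 7: PC=0 idx=0 pred=T actual=T -> ctr[0]=3
Ev 8: PC=3 idx=1 pred=T actual=T -> ctr[1]=3

Answer: 3 3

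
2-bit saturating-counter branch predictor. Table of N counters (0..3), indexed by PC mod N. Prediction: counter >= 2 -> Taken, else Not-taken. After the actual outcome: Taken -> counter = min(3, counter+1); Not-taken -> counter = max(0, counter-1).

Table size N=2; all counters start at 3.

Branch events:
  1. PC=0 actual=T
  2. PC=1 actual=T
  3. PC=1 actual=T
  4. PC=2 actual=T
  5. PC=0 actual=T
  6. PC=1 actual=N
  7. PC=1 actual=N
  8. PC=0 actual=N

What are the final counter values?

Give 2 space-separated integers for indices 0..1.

Ev 1: PC=0 idx=0 pred=T actual=T -> ctr[0]=3
Ev 2: PC=1 idx=1 pred=T actual=T -> ctr[1]=3
Ev 3: PC=1 idx=1 pred=T actual=T -> ctr[1]=3
Ev 4: PC=2 idx=0 pred=T actual=T -> ctr[0]=3
Ev 5: PC=0 idx=0 pred=T actual=T -> ctr[0]=3
Ev 6: PC=1 idx=1 pred=T actual=N -> ctr[1]=2
Ev 7: PC=1 idx=1 pred=T actual=N -> ctr[1]=1
Ev 8: PC=0 idx=0 pred=T actual=N -> ctr[0]=2

Answer: 2 1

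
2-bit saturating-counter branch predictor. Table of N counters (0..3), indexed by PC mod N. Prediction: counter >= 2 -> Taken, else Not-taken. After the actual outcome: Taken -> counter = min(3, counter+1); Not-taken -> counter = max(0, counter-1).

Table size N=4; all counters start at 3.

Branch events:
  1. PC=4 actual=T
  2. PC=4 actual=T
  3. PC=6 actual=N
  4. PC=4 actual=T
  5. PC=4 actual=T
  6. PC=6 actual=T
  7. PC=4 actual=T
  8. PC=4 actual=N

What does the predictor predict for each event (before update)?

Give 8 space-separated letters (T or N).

Ev 1: PC=4 idx=0 pred=T actual=T -> ctr[0]=3
Ev 2: PC=4 idx=0 pred=T actual=T -> ctr[0]=3
Ev 3: PC=6 idx=2 pred=T actual=N -> ctr[2]=2
Ev 4: PC=4 idx=0 pred=T actual=T -> ctr[0]=3
Ev 5: PC=4 idx=0 pred=T actual=T -> ctr[0]=3
Ev 6: PC=6 idx=2 pred=T actual=T -> ctr[2]=3
Ev 7: PC=4 idx=0 pred=T actual=T -> ctr[0]=3
Ev 8: PC=4 idx=0 pred=T actual=N -> ctr[0]=2

Answer: T T T T T T T T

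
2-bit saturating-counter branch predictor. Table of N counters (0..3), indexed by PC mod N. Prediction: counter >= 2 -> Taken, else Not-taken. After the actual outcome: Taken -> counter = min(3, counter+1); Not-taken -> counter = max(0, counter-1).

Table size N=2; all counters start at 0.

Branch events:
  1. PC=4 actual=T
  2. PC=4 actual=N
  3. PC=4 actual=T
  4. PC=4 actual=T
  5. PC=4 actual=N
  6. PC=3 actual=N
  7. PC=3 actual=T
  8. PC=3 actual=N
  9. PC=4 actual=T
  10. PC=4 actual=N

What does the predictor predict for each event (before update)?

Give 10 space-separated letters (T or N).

Ev 1: PC=4 idx=0 pred=N actual=T -> ctr[0]=1
Ev 2: PC=4 idx=0 pred=N actual=N -> ctr[0]=0
Ev 3: PC=4 idx=0 pred=N actual=T -> ctr[0]=1
Ev 4: PC=4 idx=0 pred=N actual=T -> ctr[0]=2
Ev 5: PC=4 idx=0 pred=T actual=N -> ctr[0]=1
Ev 6: PC=3 idx=1 pred=N actual=N -> ctr[1]=0
Ev 7: PC=3 idx=1 pred=N actual=T -> ctr[1]=1
Ev 8: PC=3 idx=1 pred=N actual=N -> ctr[1]=0
Ev 9: PC=4 idx=0 pred=N actual=T -> ctr[0]=2
Ev 10: PC=4 idx=0 pred=T actual=N -> ctr[0]=1

Answer: N N N N T N N N N T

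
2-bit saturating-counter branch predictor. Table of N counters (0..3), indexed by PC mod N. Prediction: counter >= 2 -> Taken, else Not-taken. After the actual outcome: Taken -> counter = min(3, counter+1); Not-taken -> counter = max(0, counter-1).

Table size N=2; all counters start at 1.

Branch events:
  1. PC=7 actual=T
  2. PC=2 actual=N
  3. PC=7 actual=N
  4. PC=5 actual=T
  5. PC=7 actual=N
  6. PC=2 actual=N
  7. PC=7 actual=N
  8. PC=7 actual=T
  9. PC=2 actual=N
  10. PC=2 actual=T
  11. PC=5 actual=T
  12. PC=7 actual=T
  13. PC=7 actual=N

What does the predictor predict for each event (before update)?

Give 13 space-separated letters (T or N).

Answer: N N T N T N N N N N N T T

Derivation:
Ev 1: PC=7 idx=1 pred=N actual=T -> ctr[1]=2
Ev 2: PC=2 idx=0 pred=N actual=N -> ctr[0]=0
Ev 3: PC=7 idx=1 pred=T actual=N -> ctr[1]=1
Ev 4: PC=5 idx=1 pred=N actual=T -> ctr[1]=2
Ev 5: PC=7 idx=1 pred=T actual=N -> ctr[1]=1
Ev 6: PC=2 idx=0 pred=N actual=N -> ctr[0]=0
Ev 7: PC=7 idx=1 pred=N actual=N -> ctr[1]=0
Ev 8: PC=7 idx=1 pred=N actual=T -> ctr[1]=1
Ev 9: PC=2 idx=0 pred=N actual=N -> ctr[0]=0
Ev 10: PC=2 idx=0 pred=N actual=T -> ctr[0]=1
Ev 11: PC=5 idx=1 pred=N actual=T -> ctr[1]=2
Ev 12: PC=7 idx=1 pred=T actual=T -> ctr[1]=3
Ev 13: PC=7 idx=1 pred=T actual=N -> ctr[1]=2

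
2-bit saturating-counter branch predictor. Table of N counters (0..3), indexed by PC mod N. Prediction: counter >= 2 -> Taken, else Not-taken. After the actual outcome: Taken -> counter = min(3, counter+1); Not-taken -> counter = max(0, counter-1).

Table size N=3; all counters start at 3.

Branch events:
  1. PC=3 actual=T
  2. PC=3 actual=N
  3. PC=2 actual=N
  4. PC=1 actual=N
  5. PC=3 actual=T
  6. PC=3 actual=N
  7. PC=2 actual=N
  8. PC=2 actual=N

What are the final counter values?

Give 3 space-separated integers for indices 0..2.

Ev 1: PC=3 idx=0 pred=T actual=T -> ctr[0]=3
Ev 2: PC=3 idx=0 pred=T actual=N -> ctr[0]=2
Ev 3: PC=2 idx=2 pred=T actual=N -> ctr[2]=2
Ev 4: PC=1 idx=1 pred=T actual=N -> ctr[1]=2
Ev 5: PC=3 idx=0 pred=T actual=T -> ctr[0]=3
Ev 6: PC=3 idx=0 pred=T actual=N -> ctr[0]=2
Ev 7: PC=2 idx=2 pred=T actual=N -> ctr[2]=1
Ev 8: PC=2 idx=2 pred=N actual=N -> ctr[2]=0

Answer: 2 2 0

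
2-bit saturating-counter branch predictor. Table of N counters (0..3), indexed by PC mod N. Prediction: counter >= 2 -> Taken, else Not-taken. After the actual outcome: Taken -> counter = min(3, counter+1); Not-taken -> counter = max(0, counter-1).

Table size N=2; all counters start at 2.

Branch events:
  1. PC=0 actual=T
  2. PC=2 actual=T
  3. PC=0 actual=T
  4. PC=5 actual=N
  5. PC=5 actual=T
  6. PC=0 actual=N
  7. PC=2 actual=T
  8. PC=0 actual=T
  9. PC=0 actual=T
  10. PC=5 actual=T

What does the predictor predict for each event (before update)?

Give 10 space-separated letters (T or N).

Answer: T T T T N T T T T T

Derivation:
Ev 1: PC=0 idx=0 pred=T actual=T -> ctr[0]=3
Ev 2: PC=2 idx=0 pred=T actual=T -> ctr[0]=3
Ev 3: PC=0 idx=0 pred=T actual=T -> ctr[0]=3
Ev 4: PC=5 idx=1 pred=T actual=N -> ctr[1]=1
Ev 5: PC=5 idx=1 pred=N actual=T -> ctr[1]=2
Ev 6: PC=0 idx=0 pred=T actual=N -> ctr[0]=2
Ev 7: PC=2 idx=0 pred=T actual=T -> ctr[0]=3
Ev 8: PC=0 idx=0 pred=T actual=T -> ctr[0]=3
Ev 9: PC=0 idx=0 pred=T actual=T -> ctr[0]=3
Ev 10: PC=5 idx=1 pred=T actual=T -> ctr[1]=3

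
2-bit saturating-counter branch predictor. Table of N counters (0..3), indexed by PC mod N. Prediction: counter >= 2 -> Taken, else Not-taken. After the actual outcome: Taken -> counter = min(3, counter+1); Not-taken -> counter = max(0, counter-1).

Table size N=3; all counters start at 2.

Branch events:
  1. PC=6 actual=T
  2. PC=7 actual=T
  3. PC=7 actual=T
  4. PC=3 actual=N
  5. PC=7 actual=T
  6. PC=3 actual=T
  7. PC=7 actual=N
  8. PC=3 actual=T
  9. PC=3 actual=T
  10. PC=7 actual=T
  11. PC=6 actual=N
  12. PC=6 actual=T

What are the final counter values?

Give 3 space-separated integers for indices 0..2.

Ev 1: PC=6 idx=0 pred=T actual=T -> ctr[0]=3
Ev 2: PC=7 idx=1 pred=T actual=T -> ctr[1]=3
Ev 3: PC=7 idx=1 pred=T actual=T -> ctr[1]=3
Ev 4: PC=3 idx=0 pred=T actual=N -> ctr[0]=2
Ev 5: PC=7 idx=1 pred=T actual=T -> ctr[1]=3
Ev 6: PC=3 idx=0 pred=T actual=T -> ctr[0]=3
Ev 7: PC=7 idx=1 pred=T actual=N -> ctr[1]=2
Ev 8: PC=3 idx=0 pred=T actual=T -> ctr[0]=3
Ev 9: PC=3 idx=0 pred=T actual=T -> ctr[0]=3
Ev 10: PC=7 idx=1 pred=T actual=T -> ctr[1]=3
Ev 11: PC=6 idx=0 pred=T actual=N -> ctr[0]=2
Ev 12: PC=6 idx=0 pred=T actual=T -> ctr[0]=3

Answer: 3 3 2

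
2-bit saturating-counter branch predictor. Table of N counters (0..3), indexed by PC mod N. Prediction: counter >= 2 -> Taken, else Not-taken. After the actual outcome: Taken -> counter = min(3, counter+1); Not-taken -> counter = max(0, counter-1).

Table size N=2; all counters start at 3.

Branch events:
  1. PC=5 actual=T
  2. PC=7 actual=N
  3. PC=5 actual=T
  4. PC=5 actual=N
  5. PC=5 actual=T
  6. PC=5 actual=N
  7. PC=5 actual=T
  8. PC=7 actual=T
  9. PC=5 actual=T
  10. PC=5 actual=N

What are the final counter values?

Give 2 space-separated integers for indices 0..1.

Ev 1: PC=5 idx=1 pred=T actual=T -> ctr[1]=3
Ev 2: PC=7 idx=1 pred=T actual=N -> ctr[1]=2
Ev 3: PC=5 idx=1 pred=T actual=T -> ctr[1]=3
Ev 4: PC=5 idx=1 pred=T actual=N -> ctr[1]=2
Ev 5: PC=5 idx=1 pred=T actual=T -> ctr[1]=3
Ev 6: PC=5 idx=1 pred=T actual=N -> ctr[1]=2
Ev 7: PC=5 idx=1 pred=T actual=T -> ctr[1]=3
Ev 8: PC=7 idx=1 pred=T actual=T -> ctr[1]=3
Ev 9: PC=5 idx=1 pred=T actual=T -> ctr[1]=3
Ev 10: PC=5 idx=1 pred=T actual=N -> ctr[1]=2

Answer: 3 2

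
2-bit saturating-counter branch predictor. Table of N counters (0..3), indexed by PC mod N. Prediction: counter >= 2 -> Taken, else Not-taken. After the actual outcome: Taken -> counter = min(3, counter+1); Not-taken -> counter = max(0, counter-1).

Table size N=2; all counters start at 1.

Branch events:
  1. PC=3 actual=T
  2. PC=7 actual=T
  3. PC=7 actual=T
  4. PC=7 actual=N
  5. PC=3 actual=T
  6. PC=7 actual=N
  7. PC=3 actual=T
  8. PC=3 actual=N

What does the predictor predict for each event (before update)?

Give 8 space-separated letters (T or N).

Answer: N T T T T T T T

Derivation:
Ev 1: PC=3 idx=1 pred=N actual=T -> ctr[1]=2
Ev 2: PC=7 idx=1 pred=T actual=T -> ctr[1]=3
Ev 3: PC=7 idx=1 pred=T actual=T -> ctr[1]=3
Ev 4: PC=7 idx=1 pred=T actual=N -> ctr[1]=2
Ev 5: PC=3 idx=1 pred=T actual=T -> ctr[1]=3
Ev 6: PC=7 idx=1 pred=T actual=N -> ctr[1]=2
Ev 7: PC=3 idx=1 pred=T actual=T -> ctr[1]=3
Ev 8: PC=3 idx=1 pred=T actual=N -> ctr[1]=2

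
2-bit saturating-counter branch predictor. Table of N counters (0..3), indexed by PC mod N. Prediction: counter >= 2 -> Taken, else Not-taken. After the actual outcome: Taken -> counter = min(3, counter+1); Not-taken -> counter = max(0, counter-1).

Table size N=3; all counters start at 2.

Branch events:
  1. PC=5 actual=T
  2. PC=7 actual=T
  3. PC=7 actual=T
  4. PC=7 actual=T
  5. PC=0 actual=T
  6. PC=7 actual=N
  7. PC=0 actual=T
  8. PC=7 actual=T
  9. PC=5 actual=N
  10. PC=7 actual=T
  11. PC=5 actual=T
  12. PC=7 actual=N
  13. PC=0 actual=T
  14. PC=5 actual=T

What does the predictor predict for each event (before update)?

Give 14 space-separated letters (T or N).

Ev 1: PC=5 idx=2 pred=T actual=T -> ctr[2]=3
Ev 2: PC=7 idx=1 pred=T actual=T -> ctr[1]=3
Ev 3: PC=7 idx=1 pred=T actual=T -> ctr[1]=3
Ev 4: PC=7 idx=1 pred=T actual=T -> ctr[1]=3
Ev 5: PC=0 idx=0 pred=T actual=T -> ctr[0]=3
Ev 6: PC=7 idx=1 pred=T actual=N -> ctr[1]=2
Ev 7: PC=0 idx=0 pred=T actual=T -> ctr[0]=3
Ev 8: PC=7 idx=1 pred=T actual=T -> ctr[1]=3
Ev 9: PC=5 idx=2 pred=T actual=N -> ctr[2]=2
Ev 10: PC=7 idx=1 pred=T actual=T -> ctr[1]=3
Ev 11: PC=5 idx=2 pred=T actual=T -> ctr[2]=3
Ev 12: PC=7 idx=1 pred=T actual=N -> ctr[1]=2
Ev 13: PC=0 idx=0 pred=T actual=T -> ctr[0]=3
Ev 14: PC=5 idx=2 pred=T actual=T -> ctr[2]=3

Answer: T T T T T T T T T T T T T T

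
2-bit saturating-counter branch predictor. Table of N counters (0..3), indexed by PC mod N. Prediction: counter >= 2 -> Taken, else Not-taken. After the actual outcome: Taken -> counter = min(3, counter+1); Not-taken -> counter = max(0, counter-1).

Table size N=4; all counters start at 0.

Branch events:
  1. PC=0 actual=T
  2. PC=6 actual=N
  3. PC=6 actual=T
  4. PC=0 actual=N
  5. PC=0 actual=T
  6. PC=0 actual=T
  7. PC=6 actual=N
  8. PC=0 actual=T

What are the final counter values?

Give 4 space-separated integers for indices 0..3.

Answer: 3 0 0 0

Derivation:
Ev 1: PC=0 idx=0 pred=N actual=T -> ctr[0]=1
Ev 2: PC=6 idx=2 pred=N actual=N -> ctr[2]=0
Ev 3: PC=6 idx=2 pred=N actual=T -> ctr[2]=1
Ev 4: PC=0 idx=0 pred=N actual=N -> ctr[0]=0
Ev 5: PC=0 idx=0 pred=N actual=T -> ctr[0]=1
Ev 6: PC=0 idx=0 pred=N actual=T -> ctr[0]=2
Ev 7: PC=6 idx=2 pred=N actual=N -> ctr[2]=0
Ev 8: PC=0 idx=0 pred=T actual=T -> ctr[0]=3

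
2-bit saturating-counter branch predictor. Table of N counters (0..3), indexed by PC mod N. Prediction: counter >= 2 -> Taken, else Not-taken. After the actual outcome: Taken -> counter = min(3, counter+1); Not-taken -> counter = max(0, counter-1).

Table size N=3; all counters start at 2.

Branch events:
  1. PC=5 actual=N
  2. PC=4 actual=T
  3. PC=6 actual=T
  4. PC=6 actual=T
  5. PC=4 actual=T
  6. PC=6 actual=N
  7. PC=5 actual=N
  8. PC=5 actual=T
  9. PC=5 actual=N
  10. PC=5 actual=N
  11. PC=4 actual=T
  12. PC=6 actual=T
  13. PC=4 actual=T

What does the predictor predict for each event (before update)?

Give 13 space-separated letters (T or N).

Answer: T T T T T T N N N N T T T

Derivation:
Ev 1: PC=5 idx=2 pred=T actual=N -> ctr[2]=1
Ev 2: PC=4 idx=1 pred=T actual=T -> ctr[1]=3
Ev 3: PC=6 idx=0 pred=T actual=T -> ctr[0]=3
Ev 4: PC=6 idx=0 pred=T actual=T -> ctr[0]=3
Ev 5: PC=4 idx=1 pred=T actual=T -> ctr[1]=3
Ev 6: PC=6 idx=0 pred=T actual=N -> ctr[0]=2
Ev 7: PC=5 idx=2 pred=N actual=N -> ctr[2]=0
Ev 8: PC=5 idx=2 pred=N actual=T -> ctr[2]=1
Ev 9: PC=5 idx=2 pred=N actual=N -> ctr[2]=0
Ev 10: PC=5 idx=2 pred=N actual=N -> ctr[2]=0
Ev 11: PC=4 idx=1 pred=T actual=T -> ctr[1]=3
Ev 12: PC=6 idx=0 pred=T actual=T -> ctr[0]=3
Ev 13: PC=4 idx=1 pred=T actual=T -> ctr[1]=3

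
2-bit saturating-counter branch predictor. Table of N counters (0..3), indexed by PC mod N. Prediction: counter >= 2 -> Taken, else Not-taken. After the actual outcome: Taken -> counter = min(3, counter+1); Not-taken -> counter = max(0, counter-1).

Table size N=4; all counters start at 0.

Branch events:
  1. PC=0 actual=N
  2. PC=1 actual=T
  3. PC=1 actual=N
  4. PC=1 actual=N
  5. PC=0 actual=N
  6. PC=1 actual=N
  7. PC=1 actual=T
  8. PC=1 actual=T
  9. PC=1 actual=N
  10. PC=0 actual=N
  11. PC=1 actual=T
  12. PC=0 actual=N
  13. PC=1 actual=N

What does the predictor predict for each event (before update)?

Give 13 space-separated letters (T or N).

Answer: N N N N N N N N T N N N T

Derivation:
Ev 1: PC=0 idx=0 pred=N actual=N -> ctr[0]=0
Ev 2: PC=1 idx=1 pred=N actual=T -> ctr[1]=1
Ev 3: PC=1 idx=1 pred=N actual=N -> ctr[1]=0
Ev 4: PC=1 idx=1 pred=N actual=N -> ctr[1]=0
Ev 5: PC=0 idx=0 pred=N actual=N -> ctr[0]=0
Ev 6: PC=1 idx=1 pred=N actual=N -> ctr[1]=0
Ev 7: PC=1 idx=1 pred=N actual=T -> ctr[1]=1
Ev 8: PC=1 idx=1 pred=N actual=T -> ctr[1]=2
Ev 9: PC=1 idx=1 pred=T actual=N -> ctr[1]=1
Ev 10: PC=0 idx=0 pred=N actual=N -> ctr[0]=0
Ev 11: PC=1 idx=1 pred=N actual=T -> ctr[1]=2
Ev 12: PC=0 idx=0 pred=N actual=N -> ctr[0]=0
Ev 13: PC=1 idx=1 pred=T actual=N -> ctr[1]=1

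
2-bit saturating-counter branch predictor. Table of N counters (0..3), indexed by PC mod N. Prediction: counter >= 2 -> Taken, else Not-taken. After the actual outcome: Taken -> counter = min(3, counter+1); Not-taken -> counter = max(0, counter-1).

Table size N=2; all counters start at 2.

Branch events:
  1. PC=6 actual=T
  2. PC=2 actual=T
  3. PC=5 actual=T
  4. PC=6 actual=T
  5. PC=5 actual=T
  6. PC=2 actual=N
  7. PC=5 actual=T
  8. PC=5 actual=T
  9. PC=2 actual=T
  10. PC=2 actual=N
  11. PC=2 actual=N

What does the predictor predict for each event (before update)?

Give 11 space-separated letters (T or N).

Ev 1: PC=6 idx=0 pred=T actual=T -> ctr[0]=3
Ev 2: PC=2 idx=0 pred=T actual=T -> ctr[0]=3
Ev 3: PC=5 idx=1 pred=T actual=T -> ctr[1]=3
Ev 4: PC=6 idx=0 pred=T actual=T -> ctr[0]=3
Ev 5: PC=5 idx=1 pred=T actual=T -> ctr[1]=3
Ev 6: PC=2 idx=0 pred=T actual=N -> ctr[0]=2
Ev 7: PC=5 idx=1 pred=T actual=T -> ctr[1]=3
Ev 8: PC=5 idx=1 pred=T actual=T -> ctr[1]=3
Ev 9: PC=2 idx=0 pred=T actual=T -> ctr[0]=3
Ev 10: PC=2 idx=0 pred=T actual=N -> ctr[0]=2
Ev 11: PC=2 idx=0 pred=T actual=N -> ctr[0]=1

Answer: T T T T T T T T T T T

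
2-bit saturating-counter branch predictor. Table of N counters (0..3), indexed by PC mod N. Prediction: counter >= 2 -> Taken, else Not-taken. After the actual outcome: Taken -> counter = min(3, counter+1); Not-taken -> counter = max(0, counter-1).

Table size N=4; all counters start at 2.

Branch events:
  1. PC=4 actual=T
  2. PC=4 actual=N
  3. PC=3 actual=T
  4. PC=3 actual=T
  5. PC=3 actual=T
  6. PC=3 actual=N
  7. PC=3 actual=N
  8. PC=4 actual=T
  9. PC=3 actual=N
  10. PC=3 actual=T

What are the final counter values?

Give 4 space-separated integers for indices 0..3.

Answer: 3 2 2 1

Derivation:
Ev 1: PC=4 idx=0 pred=T actual=T -> ctr[0]=3
Ev 2: PC=4 idx=0 pred=T actual=N -> ctr[0]=2
Ev 3: PC=3 idx=3 pred=T actual=T -> ctr[3]=3
Ev 4: PC=3 idx=3 pred=T actual=T -> ctr[3]=3
Ev 5: PC=3 idx=3 pred=T actual=T -> ctr[3]=3
Ev 6: PC=3 idx=3 pred=T actual=N -> ctr[3]=2
Ev 7: PC=3 idx=3 pred=T actual=N -> ctr[3]=1
Ev 8: PC=4 idx=0 pred=T actual=T -> ctr[0]=3
Ev 9: PC=3 idx=3 pred=N actual=N -> ctr[3]=0
Ev 10: PC=3 idx=3 pred=N actual=T -> ctr[3]=1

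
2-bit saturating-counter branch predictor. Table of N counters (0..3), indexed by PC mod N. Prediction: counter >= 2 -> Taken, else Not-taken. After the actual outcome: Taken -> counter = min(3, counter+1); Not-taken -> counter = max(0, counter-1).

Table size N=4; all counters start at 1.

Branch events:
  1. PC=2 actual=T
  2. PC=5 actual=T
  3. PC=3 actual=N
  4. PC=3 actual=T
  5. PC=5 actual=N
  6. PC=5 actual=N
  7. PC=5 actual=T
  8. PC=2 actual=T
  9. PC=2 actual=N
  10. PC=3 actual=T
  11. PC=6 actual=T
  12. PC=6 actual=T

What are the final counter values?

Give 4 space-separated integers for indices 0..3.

Answer: 1 1 3 2

Derivation:
Ev 1: PC=2 idx=2 pred=N actual=T -> ctr[2]=2
Ev 2: PC=5 idx=1 pred=N actual=T -> ctr[1]=2
Ev 3: PC=3 idx=3 pred=N actual=N -> ctr[3]=0
Ev 4: PC=3 idx=3 pred=N actual=T -> ctr[3]=1
Ev 5: PC=5 idx=1 pred=T actual=N -> ctr[1]=1
Ev 6: PC=5 idx=1 pred=N actual=N -> ctr[1]=0
Ev 7: PC=5 idx=1 pred=N actual=T -> ctr[1]=1
Ev 8: PC=2 idx=2 pred=T actual=T -> ctr[2]=3
Ev 9: PC=2 idx=2 pred=T actual=N -> ctr[2]=2
Ev 10: PC=3 idx=3 pred=N actual=T -> ctr[3]=2
Ev 11: PC=6 idx=2 pred=T actual=T -> ctr[2]=3
Ev 12: PC=6 idx=2 pred=T actual=T -> ctr[2]=3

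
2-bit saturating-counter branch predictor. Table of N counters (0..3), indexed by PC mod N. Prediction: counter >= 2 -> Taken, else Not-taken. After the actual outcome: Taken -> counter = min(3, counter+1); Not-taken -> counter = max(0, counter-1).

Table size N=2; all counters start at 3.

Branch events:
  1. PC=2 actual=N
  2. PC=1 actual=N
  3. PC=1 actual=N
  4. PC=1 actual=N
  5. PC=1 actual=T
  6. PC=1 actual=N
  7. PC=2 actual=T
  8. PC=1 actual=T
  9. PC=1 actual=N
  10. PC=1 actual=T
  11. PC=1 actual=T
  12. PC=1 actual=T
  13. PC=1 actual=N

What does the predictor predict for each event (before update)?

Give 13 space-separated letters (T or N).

Answer: T T T N N N T N N N N T T

Derivation:
Ev 1: PC=2 idx=0 pred=T actual=N -> ctr[0]=2
Ev 2: PC=1 idx=1 pred=T actual=N -> ctr[1]=2
Ev 3: PC=1 idx=1 pred=T actual=N -> ctr[1]=1
Ev 4: PC=1 idx=1 pred=N actual=N -> ctr[1]=0
Ev 5: PC=1 idx=1 pred=N actual=T -> ctr[1]=1
Ev 6: PC=1 idx=1 pred=N actual=N -> ctr[1]=0
Ev 7: PC=2 idx=0 pred=T actual=T -> ctr[0]=3
Ev 8: PC=1 idx=1 pred=N actual=T -> ctr[1]=1
Ev 9: PC=1 idx=1 pred=N actual=N -> ctr[1]=0
Ev 10: PC=1 idx=1 pred=N actual=T -> ctr[1]=1
Ev 11: PC=1 idx=1 pred=N actual=T -> ctr[1]=2
Ev 12: PC=1 idx=1 pred=T actual=T -> ctr[1]=3
Ev 13: PC=1 idx=1 pred=T actual=N -> ctr[1]=2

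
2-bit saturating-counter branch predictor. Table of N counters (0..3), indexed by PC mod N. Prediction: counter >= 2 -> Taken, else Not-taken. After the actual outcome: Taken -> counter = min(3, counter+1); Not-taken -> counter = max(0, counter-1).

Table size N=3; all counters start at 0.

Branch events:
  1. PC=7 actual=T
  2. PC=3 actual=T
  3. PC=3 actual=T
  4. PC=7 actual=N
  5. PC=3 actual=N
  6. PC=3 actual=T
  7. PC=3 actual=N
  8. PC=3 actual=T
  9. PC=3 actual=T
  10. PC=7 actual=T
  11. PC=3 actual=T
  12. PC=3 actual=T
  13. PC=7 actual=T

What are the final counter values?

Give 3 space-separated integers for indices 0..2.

Answer: 3 2 0

Derivation:
Ev 1: PC=7 idx=1 pred=N actual=T -> ctr[1]=1
Ev 2: PC=3 idx=0 pred=N actual=T -> ctr[0]=1
Ev 3: PC=3 idx=0 pred=N actual=T -> ctr[0]=2
Ev 4: PC=7 idx=1 pred=N actual=N -> ctr[1]=0
Ev 5: PC=3 idx=0 pred=T actual=N -> ctr[0]=1
Ev 6: PC=3 idx=0 pred=N actual=T -> ctr[0]=2
Ev 7: PC=3 idx=0 pred=T actual=N -> ctr[0]=1
Ev 8: PC=3 idx=0 pred=N actual=T -> ctr[0]=2
Ev 9: PC=3 idx=0 pred=T actual=T -> ctr[0]=3
Ev 10: PC=7 idx=1 pred=N actual=T -> ctr[1]=1
Ev 11: PC=3 idx=0 pred=T actual=T -> ctr[0]=3
Ev 12: PC=3 idx=0 pred=T actual=T -> ctr[0]=3
Ev 13: PC=7 idx=1 pred=N actual=T -> ctr[1]=2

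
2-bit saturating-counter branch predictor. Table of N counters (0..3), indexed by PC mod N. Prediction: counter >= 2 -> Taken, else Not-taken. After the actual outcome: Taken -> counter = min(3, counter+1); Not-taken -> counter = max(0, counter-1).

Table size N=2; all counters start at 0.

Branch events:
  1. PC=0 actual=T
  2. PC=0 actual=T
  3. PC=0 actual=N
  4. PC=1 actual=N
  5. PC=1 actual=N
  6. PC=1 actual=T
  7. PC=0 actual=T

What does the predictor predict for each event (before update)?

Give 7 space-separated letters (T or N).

Ev 1: PC=0 idx=0 pred=N actual=T -> ctr[0]=1
Ev 2: PC=0 idx=0 pred=N actual=T -> ctr[0]=2
Ev 3: PC=0 idx=0 pred=T actual=N -> ctr[0]=1
Ev 4: PC=1 idx=1 pred=N actual=N -> ctr[1]=0
Ev 5: PC=1 idx=1 pred=N actual=N -> ctr[1]=0
Ev 6: PC=1 idx=1 pred=N actual=T -> ctr[1]=1
Ev 7: PC=0 idx=0 pred=N actual=T -> ctr[0]=2

Answer: N N T N N N N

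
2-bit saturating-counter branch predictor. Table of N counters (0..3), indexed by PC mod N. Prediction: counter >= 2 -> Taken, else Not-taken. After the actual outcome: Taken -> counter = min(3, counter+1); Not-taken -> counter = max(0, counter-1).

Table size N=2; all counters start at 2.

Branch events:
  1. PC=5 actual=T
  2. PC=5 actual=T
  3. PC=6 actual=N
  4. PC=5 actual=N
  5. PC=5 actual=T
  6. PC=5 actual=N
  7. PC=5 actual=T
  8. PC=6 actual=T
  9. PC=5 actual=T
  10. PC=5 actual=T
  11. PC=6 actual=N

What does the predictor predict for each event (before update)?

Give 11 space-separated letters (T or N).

Ev 1: PC=5 idx=1 pred=T actual=T -> ctr[1]=3
Ev 2: PC=5 idx=1 pred=T actual=T -> ctr[1]=3
Ev 3: PC=6 idx=0 pred=T actual=N -> ctr[0]=1
Ev 4: PC=5 idx=1 pred=T actual=N -> ctr[1]=2
Ev 5: PC=5 idx=1 pred=T actual=T -> ctr[1]=3
Ev 6: PC=5 idx=1 pred=T actual=N -> ctr[1]=2
Ev 7: PC=5 idx=1 pred=T actual=T -> ctr[1]=3
Ev 8: PC=6 idx=0 pred=N actual=T -> ctr[0]=2
Ev 9: PC=5 idx=1 pred=T actual=T -> ctr[1]=3
Ev 10: PC=5 idx=1 pred=T actual=T -> ctr[1]=3
Ev 11: PC=6 idx=0 pred=T actual=N -> ctr[0]=1

Answer: T T T T T T T N T T T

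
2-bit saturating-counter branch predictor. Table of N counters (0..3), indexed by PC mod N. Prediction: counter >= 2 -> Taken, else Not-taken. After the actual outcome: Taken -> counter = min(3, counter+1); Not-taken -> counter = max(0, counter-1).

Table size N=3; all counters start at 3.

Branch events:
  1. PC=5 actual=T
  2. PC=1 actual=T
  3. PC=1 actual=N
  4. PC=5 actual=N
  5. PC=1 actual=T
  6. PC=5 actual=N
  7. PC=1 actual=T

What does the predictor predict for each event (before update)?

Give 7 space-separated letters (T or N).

Ev 1: PC=5 idx=2 pred=T actual=T -> ctr[2]=3
Ev 2: PC=1 idx=1 pred=T actual=T -> ctr[1]=3
Ev 3: PC=1 idx=1 pred=T actual=N -> ctr[1]=2
Ev 4: PC=5 idx=2 pred=T actual=N -> ctr[2]=2
Ev 5: PC=1 idx=1 pred=T actual=T -> ctr[1]=3
Ev 6: PC=5 idx=2 pred=T actual=N -> ctr[2]=1
Ev 7: PC=1 idx=1 pred=T actual=T -> ctr[1]=3

Answer: T T T T T T T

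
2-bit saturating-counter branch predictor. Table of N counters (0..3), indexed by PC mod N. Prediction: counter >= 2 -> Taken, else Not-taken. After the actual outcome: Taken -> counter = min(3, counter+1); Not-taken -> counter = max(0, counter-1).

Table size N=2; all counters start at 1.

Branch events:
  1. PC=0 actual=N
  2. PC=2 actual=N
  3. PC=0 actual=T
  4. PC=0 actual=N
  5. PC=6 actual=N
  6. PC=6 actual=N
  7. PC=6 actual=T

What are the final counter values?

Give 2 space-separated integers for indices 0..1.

Answer: 1 1

Derivation:
Ev 1: PC=0 idx=0 pred=N actual=N -> ctr[0]=0
Ev 2: PC=2 idx=0 pred=N actual=N -> ctr[0]=0
Ev 3: PC=0 idx=0 pred=N actual=T -> ctr[0]=1
Ev 4: PC=0 idx=0 pred=N actual=N -> ctr[0]=0
Ev 5: PC=6 idx=0 pred=N actual=N -> ctr[0]=0
Ev 6: PC=6 idx=0 pred=N actual=N -> ctr[0]=0
Ev 7: PC=6 idx=0 pred=N actual=T -> ctr[0]=1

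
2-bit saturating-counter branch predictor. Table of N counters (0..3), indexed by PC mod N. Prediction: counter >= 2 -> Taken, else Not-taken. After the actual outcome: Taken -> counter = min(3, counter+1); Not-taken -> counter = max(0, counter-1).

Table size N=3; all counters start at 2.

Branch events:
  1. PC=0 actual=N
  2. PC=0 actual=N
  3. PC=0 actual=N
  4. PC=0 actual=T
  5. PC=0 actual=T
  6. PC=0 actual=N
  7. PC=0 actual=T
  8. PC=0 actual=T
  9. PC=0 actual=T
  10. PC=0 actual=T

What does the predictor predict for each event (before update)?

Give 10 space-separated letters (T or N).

Answer: T N N N N T N T T T

Derivation:
Ev 1: PC=0 idx=0 pred=T actual=N -> ctr[0]=1
Ev 2: PC=0 idx=0 pred=N actual=N -> ctr[0]=0
Ev 3: PC=0 idx=0 pred=N actual=N -> ctr[0]=0
Ev 4: PC=0 idx=0 pred=N actual=T -> ctr[0]=1
Ev 5: PC=0 idx=0 pred=N actual=T -> ctr[0]=2
Ev 6: PC=0 idx=0 pred=T actual=N -> ctr[0]=1
Ev 7: PC=0 idx=0 pred=N actual=T -> ctr[0]=2
Ev 8: PC=0 idx=0 pred=T actual=T -> ctr[0]=3
Ev 9: PC=0 idx=0 pred=T actual=T -> ctr[0]=3
Ev 10: PC=0 idx=0 pred=T actual=T -> ctr[0]=3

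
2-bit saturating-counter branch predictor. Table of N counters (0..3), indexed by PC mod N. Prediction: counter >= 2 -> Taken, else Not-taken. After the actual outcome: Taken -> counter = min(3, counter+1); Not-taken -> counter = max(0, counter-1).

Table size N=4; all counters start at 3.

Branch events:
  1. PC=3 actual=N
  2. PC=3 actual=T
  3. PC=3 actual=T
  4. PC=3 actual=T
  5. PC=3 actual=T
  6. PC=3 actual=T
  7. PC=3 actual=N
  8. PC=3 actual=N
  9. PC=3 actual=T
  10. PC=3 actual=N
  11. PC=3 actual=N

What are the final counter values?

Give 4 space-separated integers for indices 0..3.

Answer: 3 3 3 0

Derivation:
Ev 1: PC=3 idx=3 pred=T actual=N -> ctr[3]=2
Ev 2: PC=3 idx=3 pred=T actual=T -> ctr[3]=3
Ev 3: PC=3 idx=3 pred=T actual=T -> ctr[3]=3
Ev 4: PC=3 idx=3 pred=T actual=T -> ctr[3]=3
Ev 5: PC=3 idx=3 pred=T actual=T -> ctr[3]=3
Ev 6: PC=3 idx=3 pred=T actual=T -> ctr[3]=3
Ev 7: PC=3 idx=3 pred=T actual=N -> ctr[3]=2
Ev 8: PC=3 idx=3 pred=T actual=N -> ctr[3]=1
Ev 9: PC=3 idx=3 pred=N actual=T -> ctr[3]=2
Ev 10: PC=3 idx=3 pred=T actual=N -> ctr[3]=1
Ev 11: PC=3 idx=3 pred=N actual=N -> ctr[3]=0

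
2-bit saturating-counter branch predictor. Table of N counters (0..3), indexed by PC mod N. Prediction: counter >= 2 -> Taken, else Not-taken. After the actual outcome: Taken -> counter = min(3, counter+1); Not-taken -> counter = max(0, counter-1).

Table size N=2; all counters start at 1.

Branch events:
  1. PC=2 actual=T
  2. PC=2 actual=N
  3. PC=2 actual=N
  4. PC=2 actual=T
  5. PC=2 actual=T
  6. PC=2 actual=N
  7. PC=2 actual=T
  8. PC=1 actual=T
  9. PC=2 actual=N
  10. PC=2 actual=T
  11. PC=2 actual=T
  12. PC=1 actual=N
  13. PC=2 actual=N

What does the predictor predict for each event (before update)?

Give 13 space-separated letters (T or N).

Ev 1: PC=2 idx=0 pred=N actual=T -> ctr[0]=2
Ev 2: PC=2 idx=0 pred=T actual=N -> ctr[0]=1
Ev 3: PC=2 idx=0 pred=N actual=N -> ctr[0]=0
Ev 4: PC=2 idx=0 pred=N actual=T -> ctr[0]=1
Ev 5: PC=2 idx=0 pred=N actual=T -> ctr[0]=2
Ev 6: PC=2 idx=0 pred=T actual=N -> ctr[0]=1
Ev 7: PC=2 idx=0 pred=N actual=T -> ctr[0]=2
Ev 8: PC=1 idx=1 pred=N actual=T -> ctr[1]=2
Ev 9: PC=2 idx=0 pred=T actual=N -> ctr[0]=1
Ev 10: PC=2 idx=0 pred=N actual=T -> ctr[0]=2
Ev 11: PC=2 idx=0 pred=T actual=T -> ctr[0]=3
Ev 12: PC=1 idx=1 pred=T actual=N -> ctr[1]=1
Ev 13: PC=2 idx=0 pred=T actual=N -> ctr[0]=2

Answer: N T N N N T N N T N T T T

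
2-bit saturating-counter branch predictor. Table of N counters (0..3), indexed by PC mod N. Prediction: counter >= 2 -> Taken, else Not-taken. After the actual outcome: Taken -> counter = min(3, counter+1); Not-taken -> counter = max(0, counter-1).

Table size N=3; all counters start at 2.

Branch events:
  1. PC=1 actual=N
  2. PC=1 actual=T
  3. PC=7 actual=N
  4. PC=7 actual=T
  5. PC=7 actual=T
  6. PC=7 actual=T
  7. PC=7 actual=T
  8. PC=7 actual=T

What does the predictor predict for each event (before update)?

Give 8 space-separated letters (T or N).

Answer: T N T N T T T T

Derivation:
Ev 1: PC=1 idx=1 pred=T actual=N -> ctr[1]=1
Ev 2: PC=1 idx=1 pred=N actual=T -> ctr[1]=2
Ev 3: PC=7 idx=1 pred=T actual=N -> ctr[1]=1
Ev 4: PC=7 idx=1 pred=N actual=T -> ctr[1]=2
Ev 5: PC=7 idx=1 pred=T actual=T -> ctr[1]=3
Ev 6: PC=7 idx=1 pred=T actual=T -> ctr[1]=3
Ev 7: PC=7 idx=1 pred=T actual=T -> ctr[1]=3
Ev 8: PC=7 idx=1 pred=T actual=T -> ctr[1]=3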